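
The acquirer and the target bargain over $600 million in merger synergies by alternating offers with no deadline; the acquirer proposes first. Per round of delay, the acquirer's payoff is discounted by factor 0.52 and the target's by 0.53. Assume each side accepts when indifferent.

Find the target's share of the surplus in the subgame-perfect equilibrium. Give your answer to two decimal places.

Let x be the acquirer's share when the acquirer proposes and y be the target's share when the target proposes.
The target accepts iff offered ≥ 0.53·y, so x = 600 − 0.53y. Symmetrically y = 600 − 0.52x.
Substituting: x = 600 − 0.53(600 − 0.52x), giving x(1 − 0.52·0.53) = 600(1 − 0.53).
So x = 600 × 0.47 / 0.7244 ≈ 389.2877, and the target receives 600 − x ≈ 210.7123.

210.71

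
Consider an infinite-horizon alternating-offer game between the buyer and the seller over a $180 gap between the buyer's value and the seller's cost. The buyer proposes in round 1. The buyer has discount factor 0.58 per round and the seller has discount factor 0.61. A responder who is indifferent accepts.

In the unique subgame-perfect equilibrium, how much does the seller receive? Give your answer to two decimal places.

71.36

Let x be the buyer's share when the buyer proposes and y be the seller's share when the seller proposes.
The seller accepts iff offered ≥ 0.61·y, so x = 180 − 0.61y. Symmetrically y = 180 − 0.58x.
Substituting: x = 180 − 0.61(180 − 0.58x), giving x(1 − 0.58·0.61) = 180(1 − 0.61).
So x = 180 × 0.39 / 0.6462 ≈ 108.6351, and the seller receives 180 − x ≈ 71.3649.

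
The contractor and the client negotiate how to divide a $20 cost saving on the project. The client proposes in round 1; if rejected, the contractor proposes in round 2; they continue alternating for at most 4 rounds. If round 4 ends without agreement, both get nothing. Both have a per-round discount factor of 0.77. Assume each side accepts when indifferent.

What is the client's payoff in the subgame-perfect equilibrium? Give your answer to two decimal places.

7.33

Round 4 (the contractor proposes): the client will accept anything ≥ 0, so the contractor offers 0 and keeps 20.
Round 3 (the client proposes): the contractor can get 20 next round, worth 0.77 × 20 = 15.4 now; the client offers that and keeps 4.6.
Round 2 (the contractor proposes): the client can get 4.6 next round, worth 0.77 × 4.6 = 3.542 now. The contractor offers 3.542 and keeps 20 − 3.542 = 16.458.
Round 1 (the client proposes): the contractor can get 16.458 next round, worth 0.77 × 16.458 = 12.67266 now; the client offers that and keeps 7.32734.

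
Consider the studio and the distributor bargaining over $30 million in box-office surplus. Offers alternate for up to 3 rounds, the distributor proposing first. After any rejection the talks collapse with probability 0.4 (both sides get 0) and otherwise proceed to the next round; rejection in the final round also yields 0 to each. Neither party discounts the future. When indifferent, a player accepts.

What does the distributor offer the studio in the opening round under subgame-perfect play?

Round 3 (the distributor proposes): rejection yields 0 for the studio; the distributor offers 0 and keeps 30.
Round 2 (the studio proposes): rejecting gives the distributor an expected 0.6 × 30 = 18. The studio offers 18 and keeps 30 − 18 = 12.
Round 1 (the distributor proposes): rejecting gives the studio an expected 0.6 × 12 = 7.2. The distributor offers 7.2 and keeps 30 − 7.2 = 22.8.

7.2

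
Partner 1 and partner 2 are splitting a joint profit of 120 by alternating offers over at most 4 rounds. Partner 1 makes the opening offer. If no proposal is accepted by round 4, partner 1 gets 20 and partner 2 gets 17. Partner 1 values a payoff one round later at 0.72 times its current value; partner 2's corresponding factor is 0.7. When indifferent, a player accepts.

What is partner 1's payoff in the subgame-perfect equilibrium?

61.2

Round 4 (partner 2 proposes): partner 1 gets 20 if talks fail, so partner 2 offers 20 and keeps 100.
Round 3 (partner 1 proposes): partner 2 can get 100 next round, worth 0.7 × 100 = 70 now, so partner 1 offers 70, keeping 50.
Round 2 (partner 2 proposes): partner 1 can get 50 next round, worth 0.72 × 50 = 36 now, so partner 2 offers 36, keeping 84.
Round 1 (partner 1 proposes): partner 2 can get 84 next round, worth 0.7 × 84 = 58.8 now, so partner 1 offers 58.8, keeping 61.2.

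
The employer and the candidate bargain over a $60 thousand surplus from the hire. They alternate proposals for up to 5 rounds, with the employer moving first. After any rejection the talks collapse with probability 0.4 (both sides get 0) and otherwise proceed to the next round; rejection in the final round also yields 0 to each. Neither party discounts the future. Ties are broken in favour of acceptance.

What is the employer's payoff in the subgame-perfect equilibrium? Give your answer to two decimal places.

40.42

Round 5 (the employer proposes): rejection yields 0 for the candidate; the employer offers 0 and keeps 60.
Round 4 (the candidate proposes): rejecting gives the employer an expected 0.6 × 60 = 36; the candidate offers that and keeps 24.
Round 3 (the employer proposes): rejecting gives the candidate an expected 0.6 × 24 = 14.4; the employer offers that and keeps 45.6.
Round 2 (the candidate proposes): rejecting gives the employer an expected 0.6 × 45.6 = 27.36. The candidate offers 27.36 and keeps 60 − 27.36 = 32.64.
Round 1 (the employer proposes): rejecting gives the candidate an expected 0.6 × 32.64 = 19.584, so the employer offers 19.584, keeping 40.416.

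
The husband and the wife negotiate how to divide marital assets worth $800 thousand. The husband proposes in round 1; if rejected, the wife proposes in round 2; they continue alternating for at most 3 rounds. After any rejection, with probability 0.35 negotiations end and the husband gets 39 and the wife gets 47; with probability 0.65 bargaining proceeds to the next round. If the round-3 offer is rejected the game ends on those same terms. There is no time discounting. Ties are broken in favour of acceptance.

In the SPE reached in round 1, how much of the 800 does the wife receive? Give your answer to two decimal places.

By backward induction:
Round 3 (the husband proposes): the wife gets 47 if talks fail, so the husband offers 47 and keeps 753.
Round 2 (the wife proposes): rejecting gives the husband an expected 0.65 × 753 + 0.35 × 39 = 503.1. The wife offers 503.1 and keeps 800 − 503.1 = 296.9.
Round 1 (the husband proposes): rejecting gives the wife an expected 0.65 × 296.9 + 0.35 × 47 = 209.435; the husband offers that and keeps 590.565.

209.44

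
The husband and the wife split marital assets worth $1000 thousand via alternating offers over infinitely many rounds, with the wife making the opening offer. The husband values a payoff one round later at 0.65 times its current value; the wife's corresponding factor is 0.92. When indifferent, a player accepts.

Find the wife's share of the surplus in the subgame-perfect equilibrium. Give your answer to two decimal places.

In a stationary SPE each proposer offers the other exactly their discounted continuation value.
If the wife keeps x when proposing and the husband keeps y when proposing, then x = 1000 − 0.65y and y = 1000 − 0.92x.
Solving: x = 1000(1 − 0.65) / (1 − 0.92·0.65) = 350 / 0.402 ≈ 870.6468.
The husband gets 1000 − 870.6468 ≈ 129.3532.

870.65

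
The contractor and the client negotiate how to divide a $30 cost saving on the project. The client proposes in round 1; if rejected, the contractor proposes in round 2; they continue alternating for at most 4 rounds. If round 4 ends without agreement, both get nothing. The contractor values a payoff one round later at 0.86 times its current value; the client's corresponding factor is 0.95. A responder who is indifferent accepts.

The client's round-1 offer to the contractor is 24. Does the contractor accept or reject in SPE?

Round 4 (the contractor proposes): rejection yields 0 for the client; the contractor offers 0 and keeps 30.
Round 3 (the client proposes): the contractor can get 30 next round, worth 0.86 × 30 = 25.8 now, so the client offers 25.8, keeping 4.2.
Round 2 (the contractor proposes): the client can get 4.2 next round, worth 0.95 × 4.2 = 3.99 now; the contractor offers that and keeps 26.01.
So by rejecting in round 1, the contractor gets 26.01 next round, worth 0.86 × 26.01 = 22.3686 now.
Offer 24 ≥ 22.3686, so the contractor accepts.

Accept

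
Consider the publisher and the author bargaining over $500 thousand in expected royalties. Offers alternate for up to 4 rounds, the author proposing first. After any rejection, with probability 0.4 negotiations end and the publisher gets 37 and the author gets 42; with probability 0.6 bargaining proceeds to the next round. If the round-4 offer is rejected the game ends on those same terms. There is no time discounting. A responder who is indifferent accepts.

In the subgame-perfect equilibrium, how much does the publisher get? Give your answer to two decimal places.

228.98

Round 4 (the publisher proposes): the author gets 42 if talks fail, so the publisher offers 42 and keeps 458.
Round 3 (the author proposes): rejecting gives the publisher an expected 0.6 × 458 + 0.4 × 37 = 289.6, so the author offers 289.6, keeping 210.4.
Round 2 (the publisher proposes): rejecting gives the author an expected 0.6 × 210.4 + 0.4 × 42 = 143.04, so the publisher offers 143.04, keeping 356.96.
Round 1 (the author proposes): rejecting gives the publisher an expected 0.6 × 356.96 + 0.4 × 37 = 228.976. The author offers 228.976 and keeps 500 − 228.976 = 271.024.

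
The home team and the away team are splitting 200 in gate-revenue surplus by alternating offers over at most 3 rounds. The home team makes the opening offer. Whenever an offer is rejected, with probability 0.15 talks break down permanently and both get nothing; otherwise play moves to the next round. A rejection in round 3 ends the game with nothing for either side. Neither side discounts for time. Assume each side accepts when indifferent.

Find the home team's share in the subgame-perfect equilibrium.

174.5

By backward induction:
Round 3 (the home team proposes): the away team will accept anything ≥ 0, so the home team offers 0 and keeps 200.
Round 2 (the away team proposes): rejecting gives the home team an expected 0.85 × 200 = 170, so the away team offers 170, keeping 30.
Round 1 (the home team proposes): rejecting gives the away team an expected 0.85 × 30 = 25.5; the home team offers that and keeps 174.5.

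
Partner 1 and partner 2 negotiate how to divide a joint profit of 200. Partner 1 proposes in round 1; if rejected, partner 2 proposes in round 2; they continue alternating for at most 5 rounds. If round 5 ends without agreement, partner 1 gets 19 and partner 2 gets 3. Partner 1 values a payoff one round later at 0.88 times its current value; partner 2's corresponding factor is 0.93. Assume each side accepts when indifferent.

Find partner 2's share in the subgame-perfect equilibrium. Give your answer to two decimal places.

Work backward from the last round.
Round 5 (partner 1 proposes): partner 2 gets 3 if talks fail, so partner 1 offers 3 and keeps 197.
Round 4 (partner 2 proposes): partner 1 can get 197 next round, worth 0.88 × 197 = 173.36 now, so partner 2 offers 173.36, keeping 26.64.
Round 3 (partner 1 proposes): partner 2 can get 26.64 next round, worth 0.93 × 26.64 = 24.7752 now; partner 1 offers that and keeps 175.2248.
Round 2 (partner 2 proposes): partner 1 can get 175.2248 next round, worth 0.88 × 175.2248 = 154.197824 now. Partner 2 offers 154.197824 and keeps 200 − 154.197824 = 45.802176.
Round 1 (partner 1 proposes): partner 2 can get 45.802176 next round, worth 0.93 × 45.802176 = 42.59602368 now. Partner 1 offers 42.59602368 and keeps 200 − 42.59602368 = 157.40397632.

42.60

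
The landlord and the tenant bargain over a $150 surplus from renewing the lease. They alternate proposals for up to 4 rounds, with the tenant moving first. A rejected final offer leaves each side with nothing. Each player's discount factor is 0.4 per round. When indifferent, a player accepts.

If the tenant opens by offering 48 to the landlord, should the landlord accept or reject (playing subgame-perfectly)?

Accept

Round 4 (the landlord proposes): rejection yields 0 for the tenant; the landlord offers 0 and keeps 150.
Round 3 (the tenant proposes): the landlord can get 150 next round, worth 0.4 × 150 = 60 now. The tenant offers 60 and keeps 150 − 60 = 90.
Round 2 (the landlord proposes): the tenant can get 90 next round, worth 0.4 × 90 = 36 now, so the landlord offers 36, keeping 114.
So by rejecting in round 1, the landlord gets 114 next round, worth 0.4 × 114 = 45.6 now.
Offer 48 ≥ 45.6, so the landlord accepts.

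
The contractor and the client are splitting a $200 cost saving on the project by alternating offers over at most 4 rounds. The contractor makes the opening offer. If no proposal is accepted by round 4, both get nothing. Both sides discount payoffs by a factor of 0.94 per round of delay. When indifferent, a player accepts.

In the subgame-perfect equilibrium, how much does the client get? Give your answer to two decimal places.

Round 4 (the client proposes): the contractor will accept anything ≥ 0, so the client offers 0 and keeps 200.
Round 3 (the contractor proposes): the client can get 200 next round, worth 0.94 × 200 = 188 now, so the contractor offers 188, keeping 12.
Round 2 (the client proposes): the contractor can get 12 next round, worth 0.94 × 12 = 11.28 now. The client offers 11.28 and keeps 200 − 11.28 = 188.72.
Round 1 (the contractor proposes): the client can get 188.72 next round, worth 0.94 × 188.72 = 177.3968 now, so the contractor offers 177.3968, keeping 22.6032.

177.40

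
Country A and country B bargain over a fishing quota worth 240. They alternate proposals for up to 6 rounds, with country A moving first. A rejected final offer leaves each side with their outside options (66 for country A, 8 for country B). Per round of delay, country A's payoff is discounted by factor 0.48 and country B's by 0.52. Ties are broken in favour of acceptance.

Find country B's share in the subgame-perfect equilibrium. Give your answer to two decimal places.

86.73

Round 6 (country B proposes): country A gets 66 if talks fail, so country B offers 66 and keeps 174.
Round 5 (country A proposes): country B can get 174 next round, worth 0.52 × 174 = 90.48 now, so country A offers 90.48, keeping 149.52.
Round 4 (country B proposes): country A can get 149.52 next round, worth 0.48 × 149.52 = 71.7696 now. Country B offers 71.7696 and keeps 240 − 71.7696 = 168.2304.
Round 3 (country A proposes): country B can get 168.2304 next round, worth 0.52 × 168.2304 = 87.479808 now, so country A offers 87.479808, keeping 152.520192.
Round 2 (country B proposes): country A can get 152.520192 next round, worth 0.48 × 152.520192 = 73.20969216 now, so country B offers 73.20969216, keeping 166.79030784.
Round 1 (country A proposes): country B can get 166.79030784 next round, worth 0.52 × 166.79030784 = 86.7309600768 now. Country A offers 86.7309600768 and keeps 240 − 86.7309600768 = 153.2690399232.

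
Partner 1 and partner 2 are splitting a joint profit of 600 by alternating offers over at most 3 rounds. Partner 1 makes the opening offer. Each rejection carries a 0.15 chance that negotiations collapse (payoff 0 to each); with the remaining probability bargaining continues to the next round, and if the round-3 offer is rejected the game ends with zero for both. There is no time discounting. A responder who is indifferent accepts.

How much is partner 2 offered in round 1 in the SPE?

Round 3 (partner 1 proposes): rejection yields 0 for partner 2; partner 1 offers 0 and keeps 600.
Round 2 (partner 2 proposes): rejecting gives partner 1 an expected 0.85 × 600 = 510, so partner 2 offers 510, keeping 90.
Round 1 (partner 1 proposes): rejecting gives partner 2 an expected 0.85 × 90 = 76.5; partner 1 offers that and keeps 523.5.

76.5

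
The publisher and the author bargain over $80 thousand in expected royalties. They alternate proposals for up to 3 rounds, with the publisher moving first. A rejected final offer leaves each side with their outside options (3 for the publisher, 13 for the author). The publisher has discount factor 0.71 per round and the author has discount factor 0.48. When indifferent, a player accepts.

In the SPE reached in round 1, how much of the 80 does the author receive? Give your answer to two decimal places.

Round 3 (the publisher proposes): the author gets 13 if talks fail, so the publisher offers 13 and keeps 67.
Round 2 (the author proposes): the publisher can get 67 next round, worth 0.71 × 67 = 47.57 now, so the author offers 47.57, keeping 32.43.
Round 1 (the publisher proposes): the author can get 32.43 next round, worth 0.48 × 32.43 = 15.5664 now. The publisher offers 15.5664 and keeps 80 − 15.5664 = 64.4336.

15.57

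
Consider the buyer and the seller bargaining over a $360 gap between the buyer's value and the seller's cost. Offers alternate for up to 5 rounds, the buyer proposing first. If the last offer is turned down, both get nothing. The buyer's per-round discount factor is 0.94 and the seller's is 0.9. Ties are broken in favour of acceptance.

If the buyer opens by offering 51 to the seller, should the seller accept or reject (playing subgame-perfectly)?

Round 5 (the buyer proposes): the seller will accept anything ≥ 0, so the buyer offers 0 and keeps 360.
Round 4 (the seller proposes): the buyer can get 360 next round, worth 0.94 × 360 = 338.4 now. The seller offers 338.4 and keeps 360 − 338.4 = 21.6.
Round 3 (the buyer proposes): the seller can get 21.6 next round, worth 0.9 × 21.6 = 19.44 now. The buyer offers 19.44 and keeps 360 − 19.44 = 340.56.
Round 2 (the seller proposes): the buyer can get 340.56 next round, worth 0.94 × 340.56 = 320.1264 now; the seller offers that and keeps 39.8736.
So by rejecting in round 1, the seller gets 39.8736 next round, worth 0.9 × 39.8736 = 35.88624 now.
Offer 51 ≥ 35.88624, so the seller accepts.

Accept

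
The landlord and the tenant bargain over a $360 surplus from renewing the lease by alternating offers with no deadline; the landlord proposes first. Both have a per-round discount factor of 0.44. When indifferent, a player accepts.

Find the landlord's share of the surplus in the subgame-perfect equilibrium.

In a stationary SPE each proposer offers the other exactly their discounted continuation value.
If the landlord keeps x when proposing and the tenant keeps y when proposing, then x = 360 − 0.44y and y = 360 − 0.44x.
Solving: x = 360(1 − 0.44) / (1 − 0.44·0.44) = 201.6 / 0.8064 = 250.
The tenant gets 360 − 250 = 110.

250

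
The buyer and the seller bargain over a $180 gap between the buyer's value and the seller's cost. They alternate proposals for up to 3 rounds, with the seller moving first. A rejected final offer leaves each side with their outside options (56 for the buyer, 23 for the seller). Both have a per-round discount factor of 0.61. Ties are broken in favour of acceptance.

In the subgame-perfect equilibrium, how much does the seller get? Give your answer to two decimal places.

116.34

Work backward from the last round.
Round 3 (the seller proposes): the buyer gets 56 if talks fail, so the seller offers 56 and keeps 124.
Round 2 (the buyer proposes): the seller can get 124 next round, worth 0.61 × 124 = 75.64 now. The buyer offers 75.64 and keeps 180 − 75.64 = 104.36.
Round 1 (the seller proposes): the buyer can get 104.36 next round, worth 0.61 × 104.36 = 63.6596 now, so the seller offers 63.6596, keeping 116.3404.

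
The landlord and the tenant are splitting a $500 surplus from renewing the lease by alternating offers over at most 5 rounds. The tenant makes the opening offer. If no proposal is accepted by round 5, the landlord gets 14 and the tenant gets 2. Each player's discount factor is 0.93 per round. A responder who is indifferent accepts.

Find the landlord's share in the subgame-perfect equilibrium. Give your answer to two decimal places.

71.18

Round 5 (the tenant proposes): the landlord gets 14 if talks fail, so the tenant offers 14 and keeps 486.
Round 4 (the landlord proposes): the tenant can get 486 next round, worth 0.93 × 486 = 451.98 now. The landlord offers 451.98 and keeps 500 − 451.98 = 48.02.
Round 3 (the tenant proposes): the landlord can get 48.02 next round, worth 0.93 × 48.02 = 44.6586 now, so the tenant offers 44.6586, keeping 455.3414.
Round 2 (the landlord proposes): the tenant can get 455.3414 next round, worth 0.93 × 455.3414 = 423.467502 now. The landlord offers 423.467502 and keeps 500 − 423.467502 = 76.532498.
Round 1 (the tenant proposes): the landlord can get 76.532498 next round, worth 0.93 × 76.532498 = 71.17522314 now; the tenant offers that and keeps 428.82477686.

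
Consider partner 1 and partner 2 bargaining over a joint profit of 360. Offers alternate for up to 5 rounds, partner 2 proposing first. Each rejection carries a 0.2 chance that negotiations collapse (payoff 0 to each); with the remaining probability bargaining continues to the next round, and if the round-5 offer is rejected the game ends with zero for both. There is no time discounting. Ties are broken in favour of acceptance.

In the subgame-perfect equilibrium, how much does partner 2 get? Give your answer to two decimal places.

Round 5 (partner 2 proposes): rejection yields 0 for partner 1; partner 2 offers 0 and keeps 360.
Round 4 (partner 1 proposes): rejecting gives partner 2 an expected 0.8 × 360 = 288, so partner 1 offers 288, keeping 72.
Round 3 (partner 2 proposes): rejecting gives partner 1 an expected 0.8 × 72 = 57.6, so partner 2 offers 57.6, keeping 302.4.
Round 2 (partner 1 proposes): rejecting gives partner 2 an expected 0.8 × 302.4 = 241.92; partner 1 offers that and keeps 118.08.
Round 1 (partner 2 proposes): rejecting gives partner 1 an expected 0.8 × 118.08 = 94.464. Partner 2 offers 94.464 and keeps 360 − 94.464 = 265.536.

265.54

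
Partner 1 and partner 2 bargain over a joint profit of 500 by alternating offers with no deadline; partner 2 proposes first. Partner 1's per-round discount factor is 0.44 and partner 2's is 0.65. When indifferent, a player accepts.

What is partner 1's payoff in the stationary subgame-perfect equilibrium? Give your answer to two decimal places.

When partner 2 proposes, partner 1 accepts any offer worth at least 0.44 times what partner 1 would get by proposing next round; and vice versa.
This gives x = 500 − 0.44y and y = 500 − 0.65x, where x and y are each side's share when it proposes.
Hence (1 − 0.44·0.65)x = 500(1 − 0.44), i.e. 0.714·x = 280.
x ≈ 392.1569; partner 1's share is 500 − x ≈ 107.8431.

107.84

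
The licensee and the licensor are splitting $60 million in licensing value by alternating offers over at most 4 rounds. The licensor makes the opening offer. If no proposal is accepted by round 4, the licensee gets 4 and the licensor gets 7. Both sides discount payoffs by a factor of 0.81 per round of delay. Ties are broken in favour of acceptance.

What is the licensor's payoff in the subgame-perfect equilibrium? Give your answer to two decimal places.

22.60

Round 4 (the licensee proposes): the licensor gets 7 if talks fail, so the licensee offers 7 and keeps 53.
Round 3 (the licensor proposes): the licensee can get 53 next round, worth 0.81 × 53 = 42.93 now, so the licensor offers 42.93, keeping 17.07.
Round 2 (the licensee proposes): the licensor can get 17.07 next round, worth 0.81 × 17.07 = 13.8267 now. The licensee offers 13.8267 and keeps 60 − 13.8267 = 46.1733.
Round 1 (the licensor proposes): the licensee can get 46.1733 next round, worth 0.81 × 46.1733 = 37.400373 now; the licensor offers that and keeps 22.599627.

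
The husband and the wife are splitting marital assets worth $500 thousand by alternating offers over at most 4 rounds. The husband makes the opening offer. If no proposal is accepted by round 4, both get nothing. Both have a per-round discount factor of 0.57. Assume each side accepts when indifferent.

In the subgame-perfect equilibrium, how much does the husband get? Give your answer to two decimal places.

284.85

Round 4 (the wife proposes): the husband will accept anything ≥ 0, so the wife offers 0 and keeps 500.
Round 3 (the husband proposes): the wife can get 500 next round, worth 0.57 × 500 = 285 now. The husband offers 285 and keeps 500 − 285 = 215.
Round 2 (the wife proposes): the husband can get 215 next round, worth 0.57 × 215 = 122.55 now. The wife offers 122.55 and keeps 500 − 122.55 = 377.45.
Round 1 (the husband proposes): the wife can get 377.45 next round, worth 0.57 × 377.45 = 215.1465 now. The husband offers 215.1465 and keeps 500 − 215.1465 = 284.8535.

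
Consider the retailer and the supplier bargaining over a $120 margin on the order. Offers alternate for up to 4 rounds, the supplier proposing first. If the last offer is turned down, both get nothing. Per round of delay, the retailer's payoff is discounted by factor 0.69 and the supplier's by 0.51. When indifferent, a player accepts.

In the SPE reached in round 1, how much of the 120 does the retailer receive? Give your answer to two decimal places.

Solve by backward induction from round 4.
Round 4 (the retailer proposes): the supplier will accept anything ≥ 0, so the retailer offers 0 and keeps 120.
Round 3 (the supplier proposes): the retailer can get 120 next round, worth 0.69 × 120 = 82.8 now, so the supplier offers 82.8, keeping 37.2.
Round 2 (the retailer proposes): the supplier can get 37.2 next round, worth 0.51 × 37.2 = 18.972 now. The retailer offers 18.972 and keeps 120 − 18.972 = 101.028.
Round 1 (the supplier proposes): the retailer can get 101.028 next round, worth 0.69 × 101.028 = 69.70932 now; the supplier offers that and keeps 50.29068.

69.71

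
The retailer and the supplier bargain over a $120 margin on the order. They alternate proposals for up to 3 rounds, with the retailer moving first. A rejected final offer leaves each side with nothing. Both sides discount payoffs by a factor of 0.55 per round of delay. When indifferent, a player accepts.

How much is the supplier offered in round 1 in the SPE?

29.7

Work backward from the last round.
Round 3 (the retailer proposes): rejection yields 0 for the supplier; the retailer offers 0 and keeps 120.
Round 2 (the supplier proposes): the retailer can get 120 next round, worth 0.55 × 120 = 66 now. The supplier offers 66 and keeps 120 − 66 = 54.
Round 1 (the retailer proposes): the supplier can get 54 next round, worth 0.55 × 54 = 29.7 now, so the retailer offers 29.7, keeping 90.3.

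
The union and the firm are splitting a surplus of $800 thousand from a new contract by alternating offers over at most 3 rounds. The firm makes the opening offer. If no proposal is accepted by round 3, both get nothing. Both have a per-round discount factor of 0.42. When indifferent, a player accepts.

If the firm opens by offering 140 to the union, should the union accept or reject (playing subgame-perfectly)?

Round 3 (the firm proposes): the union will accept anything ≥ 0, so the firm offers 0 and keeps 800.
Round 2 (the union proposes): the firm can get 800 next round, worth 0.42 × 800 = 336 now. The union offers 336 and keeps 800 − 336 = 464.
So by rejecting in round 1, the union gets 464 next round, worth 0.42 × 464 = 194.88 now.
Offer 140 < 194.88, so the union rejects.

Reject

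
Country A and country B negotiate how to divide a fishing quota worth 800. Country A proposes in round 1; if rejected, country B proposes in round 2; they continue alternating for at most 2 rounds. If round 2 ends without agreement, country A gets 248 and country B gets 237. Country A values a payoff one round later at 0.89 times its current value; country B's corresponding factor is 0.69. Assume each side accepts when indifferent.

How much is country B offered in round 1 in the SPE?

380.88

Round 2 (country B proposes): country A gets 248 if talks fail, so country B offers 248 and keeps 552.
Round 1 (country A proposes): country B can get 552 next round, worth 0.69 × 552 = 380.88 now; country A offers that and keeps 419.12.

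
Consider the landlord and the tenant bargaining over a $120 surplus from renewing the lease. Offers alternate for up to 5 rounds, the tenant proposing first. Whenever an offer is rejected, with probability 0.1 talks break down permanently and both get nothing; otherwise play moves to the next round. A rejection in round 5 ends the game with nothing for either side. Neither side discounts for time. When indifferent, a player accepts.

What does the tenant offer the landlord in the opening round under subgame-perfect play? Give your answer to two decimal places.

19.55

By backward induction:
Round 5 (the tenant proposes): the landlord will accept anything ≥ 0, so the tenant offers 0 and keeps 120.
Round 4 (the landlord proposes): rejecting gives the tenant an expected 0.9 × 120 = 108, so the landlord offers 108, keeping 12.
Round 3 (the tenant proposes): rejecting gives the landlord an expected 0.9 × 12 = 10.8. The tenant offers 10.8 and keeps 120 − 10.8 = 109.2.
Round 2 (the landlord proposes): rejecting gives the tenant an expected 0.9 × 109.2 = 98.28, so the landlord offers 98.28, keeping 21.72.
Round 1 (the tenant proposes): rejecting gives the landlord an expected 0.9 × 21.72 = 19.548, so the tenant offers 19.548, keeping 100.452.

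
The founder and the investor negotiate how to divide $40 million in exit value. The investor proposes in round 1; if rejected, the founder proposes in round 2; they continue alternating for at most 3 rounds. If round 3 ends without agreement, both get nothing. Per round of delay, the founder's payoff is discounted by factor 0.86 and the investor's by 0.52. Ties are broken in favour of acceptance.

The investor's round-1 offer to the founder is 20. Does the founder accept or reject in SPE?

Round 3 (the investor proposes): the founder will accept anything ≥ 0, so the investor offers 0 and keeps 40.
Round 2 (the founder proposes): the investor can get 40 next round, worth 0.52 × 40 = 20.8 now; the founder offers that and keeps 19.2.
So by rejecting in round 1, the founder gets 19.2 next round, worth 0.86 × 19.2 = 16.512 now.
Offer 20 ≥ 16.512, so the founder accepts.

Accept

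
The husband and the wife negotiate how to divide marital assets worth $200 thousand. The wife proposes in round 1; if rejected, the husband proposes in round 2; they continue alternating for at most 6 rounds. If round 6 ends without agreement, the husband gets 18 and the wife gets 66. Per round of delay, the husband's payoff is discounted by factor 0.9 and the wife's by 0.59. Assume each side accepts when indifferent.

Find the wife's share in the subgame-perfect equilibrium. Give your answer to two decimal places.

53.01

Round 6 (the husband proposes): the wife gets 66 if talks fail, so the husband offers 66 and keeps 134.
Round 5 (the wife proposes): the husband can get 134 next round, worth 0.9 × 134 = 120.6 now. The wife offers 120.6 and keeps 200 − 120.6 = 79.4.
Round 4 (the husband proposes): the wife can get 79.4 next round, worth 0.59 × 79.4 = 46.846 now. The husband offers 46.846 and keeps 200 − 46.846 = 153.154.
Round 3 (the wife proposes): the husband can get 153.154 next round, worth 0.9 × 153.154 = 137.8386 now, so the wife offers 137.8386, keeping 62.1614.
Round 2 (the husband proposes): the wife can get 62.1614 next round, worth 0.59 × 62.1614 = 36.675226 now; the husband offers that and keeps 163.324774.
Round 1 (the wife proposes): the husband can get 163.324774 next round, worth 0.9 × 163.324774 = 146.9922966 now; the wife offers that and keeps 53.0077034.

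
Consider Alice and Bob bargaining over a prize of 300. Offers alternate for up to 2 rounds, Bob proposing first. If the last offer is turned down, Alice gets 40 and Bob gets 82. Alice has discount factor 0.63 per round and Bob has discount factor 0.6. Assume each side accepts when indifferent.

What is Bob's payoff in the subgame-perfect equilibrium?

162.66

Round 2 (Alice proposes): Bob gets 82 if talks fail, so Alice offers 82 and keeps 218.
Round 1 (Bob proposes): Alice can get 218 next round, worth 0.63 × 218 = 137.34 now; Bob offers that and keeps 162.66.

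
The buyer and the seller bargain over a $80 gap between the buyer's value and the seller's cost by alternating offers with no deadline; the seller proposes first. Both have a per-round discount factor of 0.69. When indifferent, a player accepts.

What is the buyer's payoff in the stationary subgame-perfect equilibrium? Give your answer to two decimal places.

32.66

Let x be the seller's share when the seller proposes and y be the buyer's share when the buyer proposes.
The buyer accepts iff offered ≥ 0.69·y, so x = 80 − 0.69y. Symmetrically y = 80 − 0.69x.
Substituting: x = 80 − 0.69(80 − 0.69x), giving x(1 − 0.69·0.69) = 80(1 − 0.69).
So x = 80 × 0.31 / 0.5239 ≈ 47.3373, and the buyer receives 80 − x ≈ 32.6627.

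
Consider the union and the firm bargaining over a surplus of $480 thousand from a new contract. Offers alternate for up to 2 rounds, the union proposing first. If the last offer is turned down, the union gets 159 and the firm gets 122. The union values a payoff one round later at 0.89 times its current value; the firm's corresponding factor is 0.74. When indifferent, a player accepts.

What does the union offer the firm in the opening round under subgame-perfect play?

237.54

Round 2 (the firm proposes): the union gets 159 if talks fail, so the firm offers 159 and keeps 321.
Round 1 (the union proposes): the firm can get 321 next round, worth 0.74 × 321 = 237.54 now, so the union offers 237.54, keeping 242.46.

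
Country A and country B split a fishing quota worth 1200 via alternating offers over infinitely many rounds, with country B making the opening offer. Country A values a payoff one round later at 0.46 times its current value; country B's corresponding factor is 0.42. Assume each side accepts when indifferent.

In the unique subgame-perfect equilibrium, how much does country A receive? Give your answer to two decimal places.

Let x be country B's share when country B proposes and y be country A's share when country A proposes.
Country A accepts iff offered ≥ 0.46·y, so x = 1200 − 0.46y. Symmetrically y = 1200 − 0.42x.
Substituting: x = 1200 − 0.46(1200 − 0.42x), giving x(1 − 0.42·0.46) = 1200(1 − 0.46).
So x = 1200 × 0.54 / 0.8068 ≈ 803.1730, and country A receives 1200 − x ≈ 396.8270.

396.83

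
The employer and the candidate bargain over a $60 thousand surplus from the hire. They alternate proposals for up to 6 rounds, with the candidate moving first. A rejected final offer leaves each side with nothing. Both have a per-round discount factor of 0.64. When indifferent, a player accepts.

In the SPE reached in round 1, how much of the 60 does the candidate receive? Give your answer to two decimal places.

Solve by backward induction from round 6.
Round 6 (the employer proposes): rejection yields 0 for the candidate; the employer offers 0 and keeps 60.
Round 5 (the candidate proposes): the employer can get 60 next round, worth 0.64 × 60 = 38.4 now; the candidate offers that and keeps 21.6.
Round 4 (the employer proposes): the candidate can get 21.6 next round, worth 0.64 × 21.6 = 13.824 now, so the employer offers 13.824, keeping 46.176.
Round 3 (the candidate proposes): the employer can get 46.176 next round, worth 0.64 × 46.176 = 29.55264 now; the candidate offers that and keeps 30.44736.
Round 2 (the employer proposes): the candidate can get 30.44736 next round, worth 0.64 × 30.44736 = 19.4863104 now. The employer offers 19.4863104 and keeps 60 − 19.4863104 = 40.5136896.
Round 1 (the candidate proposes): the employer can get 40.5136896 next round, worth 0.64 × 40.5136896 = 25.928761344 now. The candidate offers 25.928761344 and keeps 60 − 25.928761344 = 34.071238656.

34.07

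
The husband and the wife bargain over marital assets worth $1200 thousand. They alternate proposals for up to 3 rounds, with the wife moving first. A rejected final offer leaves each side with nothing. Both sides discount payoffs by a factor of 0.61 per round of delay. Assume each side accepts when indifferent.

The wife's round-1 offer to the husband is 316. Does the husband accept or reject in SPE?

Accept

Round 3 (the wife proposes): the husband will accept anything ≥ 0, so the wife offers 0 and keeps 1200.
Round 2 (the husband proposes): the wife can get 1200 next round, worth 0.61 × 1200 = 732 now; the husband offers that and keeps 468.
So by rejecting in round 1, the husband gets 468 next round, worth 0.61 × 468 = 285.48 now.
Offer 316 ≥ 285.48, so the husband accepts.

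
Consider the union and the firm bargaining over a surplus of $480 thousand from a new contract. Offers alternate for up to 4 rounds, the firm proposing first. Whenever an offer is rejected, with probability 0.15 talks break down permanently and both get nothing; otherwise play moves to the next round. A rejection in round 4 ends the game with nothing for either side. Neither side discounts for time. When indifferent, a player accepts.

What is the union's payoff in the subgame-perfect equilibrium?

355.98

By backward induction:
Round 4 (the union proposes): the firm will accept anything ≥ 0, so the union offers 0 and keeps 480.
Round 3 (the firm proposes): rejecting gives the union an expected 0.85 × 480 = 408, so the firm offers 408, keeping 72.
Round 2 (the union proposes): rejecting gives the firm an expected 0.85 × 72 = 61.2; the union offers that and keeps 418.8.
Round 1 (the firm proposes): rejecting gives the union an expected 0.85 × 418.8 = 355.98. The firm offers 355.98 and keeps 480 − 355.98 = 124.02.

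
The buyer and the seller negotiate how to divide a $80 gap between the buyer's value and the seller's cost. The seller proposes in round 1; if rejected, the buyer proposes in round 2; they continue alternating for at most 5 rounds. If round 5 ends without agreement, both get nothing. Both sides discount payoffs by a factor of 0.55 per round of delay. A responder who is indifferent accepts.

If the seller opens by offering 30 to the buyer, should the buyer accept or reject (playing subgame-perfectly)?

Round 5 (the seller proposes): rejection yields 0 for the buyer; the seller offers 0 and keeps 80.
Round 4 (the buyer proposes): the seller can get 80 next round, worth 0.55 × 80 = 44 now; the buyer offers that and keeps 36.
Round 3 (the seller proposes): the buyer can get 36 next round, worth 0.55 × 36 = 19.8 now. The seller offers 19.8 and keeps 80 − 19.8 = 60.2.
Round 2 (the buyer proposes): the seller can get 60.2 next round, worth 0.55 × 60.2 = 33.11 now; the buyer offers that and keeps 46.89.
So by rejecting in round 1, the buyer gets 46.89 next round, worth 0.55 × 46.89 = 25.7895 now.
Offer 30 ≥ 25.7895, so the buyer accepts.

Accept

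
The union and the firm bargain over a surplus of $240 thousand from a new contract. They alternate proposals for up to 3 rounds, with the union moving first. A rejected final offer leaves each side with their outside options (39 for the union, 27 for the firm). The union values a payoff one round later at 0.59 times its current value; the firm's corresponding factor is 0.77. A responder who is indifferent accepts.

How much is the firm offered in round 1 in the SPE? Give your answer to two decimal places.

88.03

Round 3 (the union proposes): the firm gets 27 if talks fail, so the union offers 27 and keeps 213.
Round 2 (the firm proposes): the union can get 213 next round, worth 0.59 × 213 = 125.67 now. The firm offers 125.67 and keeps 240 − 125.67 = 114.33.
Round 1 (the union proposes): the firm can get 114.33 next round, worth 0.77 × 114.33 = 88.0341 now, so the union offers 88.0341, keeping 151.9659.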